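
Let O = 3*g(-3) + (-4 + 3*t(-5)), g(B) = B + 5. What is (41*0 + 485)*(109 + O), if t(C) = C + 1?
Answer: 48015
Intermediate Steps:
t(C) = 1 + C
g(B) = 5 + B
O = -10 (O = 3*(5 - 3) + (-4 + 3*(1 - 5)) = 3*2 + (-4 + 3*(-4)) = 6 + (-4 - 12) = 6 - 16 = -10)
(41*0 + 485)*(109 + O) = (41*0 + 485)*(109 - 10) = (0 + 485)*99 = 485*99 = 48015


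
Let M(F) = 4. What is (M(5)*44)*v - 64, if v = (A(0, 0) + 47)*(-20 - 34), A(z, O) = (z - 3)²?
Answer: -532288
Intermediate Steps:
A(z, O) = (-3 + z)²
v = -3024 (v = ((-3 + 0)² + 47)*(-20 - 34) = ((-3)² + 47)*(-54) = (9 + 47)*(-54) = 56*(-54) = -3024)
(M(5)*44)*v - 64 = (4*44)*(-3024) - 64 = 176*(-3024) - 64 = -532224 - 64 = -532288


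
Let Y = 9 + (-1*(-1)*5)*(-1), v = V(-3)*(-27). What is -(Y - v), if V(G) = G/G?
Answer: -31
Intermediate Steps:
V(G) = 1
v = -27 (v = 1*(-27) = -27)
Y = 4 (Y = 9 + (1*5)*(-1) = 9 + 5*(-1) = 9 - 5 = 4)
-(Y - v) = -(4 - 1*(-27)) = -(4 + 27) = -1*31 = -31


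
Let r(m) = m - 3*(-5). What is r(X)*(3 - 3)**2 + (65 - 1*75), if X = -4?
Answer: -10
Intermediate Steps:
r(m) = 15 + m (r(m) = m + 15 = 15 + m)
r(X)*(3 - 3)**2 + (65 - 1*75) = (15 - 4)*(3 - 3)**2 + (65 - 1*75) = 11*0**2 + (65 - 75) = 11*0 - 10 = 0 - 10 = -10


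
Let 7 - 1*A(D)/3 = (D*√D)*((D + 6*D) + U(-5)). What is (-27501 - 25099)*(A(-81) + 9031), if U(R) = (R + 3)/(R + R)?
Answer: -476135200 + 65202518160*I ≈ -4.7614e+8 + 6.5202e+10*I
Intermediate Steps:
U(R) = (3 + R)/(2*R) (U(R) = (3 + R)/((2*R)) = (3 + R)*(1/(2*R)) = (3 + R)/(2*R))
A(D) = 21 - 3*D^(3/2)*(⅕ + 7*D) (A(D) = 21 - 3*D*√D*((D + 6*D) + (½)*(3 - 5)/(-5)) = 21 - 3*D^(3/2)*(7*D + (½)*(-⅕)*(-2)) = 21 - 3*D^(3/2)*(7*D + ⅕) = 21 - 3*D^(3/2)*(⅕ + 7*D))
(-27501 - 25099)*(A(-81) + 9031) = (-27501 - 25099)*((21 - 1240029*I - (-2187)*I/5) + 9031) = -52600*((21 - 1240029*I - (-2187)*I/5) + 9031) = -52600*((21 - 1240029*I + 2187*I/5) + 9031) = -52600*((21 - 6197958*I/5) + 9031) = -52600*(9052 - 6197958*I/5) = -476135200 + 65202518160*I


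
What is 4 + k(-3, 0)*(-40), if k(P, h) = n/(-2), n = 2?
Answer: 44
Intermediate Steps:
k(P, h) = -1 (k(P, h) = 2/(-2) = 2*(-½) = -1)
4 + k(-3, 0)*(-40) = 4 - 1*(-40) = 4 + 40 = 44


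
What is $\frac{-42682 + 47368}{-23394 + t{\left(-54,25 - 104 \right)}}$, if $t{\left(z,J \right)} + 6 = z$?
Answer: $- \frac{781}{3909} \approx -0.1998$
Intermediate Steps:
$t{\left(z,J \right)} = -6 + z$
$\frac{-42682 + 47368}{-23394 + t{\left(-54,25 - 104 \right)}} = \frac{-42682 + 47368}{-23394 - 60} = \frac{4686}{-23394 - 60} = \frac{4686}{-23454} = 4686 \left(- \frac{1}{23454}\right) = - \frac{781}{3909}$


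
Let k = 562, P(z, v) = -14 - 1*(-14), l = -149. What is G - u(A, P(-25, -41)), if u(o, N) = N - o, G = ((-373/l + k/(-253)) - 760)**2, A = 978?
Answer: 821587219155123/1421063809 ≈ 5.7815e+5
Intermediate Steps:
P(z, v) = 0 (P(z, v) = -14 + 14 = 0)
G = 820197418749921/1421063809 (G = ((-373/(-149) + 562/(-253)) - 760)**2 = ((-373*(-1/149) + 562*(-1/253)) - 760)**2 = ((373/149 - 562/253) - 760)**2 = (10631/37697 - 760)**2 = (-28639089/37697)**2 = 820197418749921/1421063809 ≈ 5.7717e+5)
G - u(A, P(-25, -41)) = 820197418749921/1421063809 - (0 - 1*978) = 820197418749921/1421063809 - (0 - 978) = 820197418749921/1421063809 - 1*(-978) = 820197418749921/1421063809 + 978 = 821587219155123/1421063809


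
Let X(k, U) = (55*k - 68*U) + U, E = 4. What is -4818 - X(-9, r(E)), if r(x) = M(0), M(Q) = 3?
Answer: -4122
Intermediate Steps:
r(x) = 3
X(k, U) = -67*U + 55*k (X(k, U) = (-68*U + 55*k) + U = -67*U + 55*k)
-4818 - X(-9, r(E)) = -4818 - (-67*3 + 55*(-9)) = -4818 - (-201 - 495) = -4818 - 1*(-696) = -4818 + 696 = -4122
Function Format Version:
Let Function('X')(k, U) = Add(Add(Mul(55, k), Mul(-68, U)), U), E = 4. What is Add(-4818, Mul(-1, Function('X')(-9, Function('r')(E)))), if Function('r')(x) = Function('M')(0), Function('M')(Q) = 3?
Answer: -4122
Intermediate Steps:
Function('r')(x) = 3
Function('X')(k, U) = Add(Mul(-67, U), Mul(55, k)) (Function('X')(k, U) = Add(Add(Mul(-68, U), Mul(55, k)), U) = Add(Mul(-67, U), Mul(55, k)))
Add(-4818, Mul(-1, Function('X')(-9, Function('r')(E)))) = Add(-4818, Mul(-1, Add(Mul(-67, 3), Mul(55, -9)))) = Add(-4818, Mul(-1, Add(-201, -495))) = Add(-4818, Mul(-1, -696)) = Add(-4818, 696) = -4122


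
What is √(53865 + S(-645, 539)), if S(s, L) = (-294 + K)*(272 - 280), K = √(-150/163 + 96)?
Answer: √(1493629473 - 3912*√280686)/163 ≈ 236.94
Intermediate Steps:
K = 3*√280686/163 (K = √(-150*1/163 + 96) = √(-150/163 + 96) = √(15498/163) = 3*√280686/163 ≈ 9.7509)
S(s, L) = 2352 - 24*√280686/163 (S(s, L) = (-294 + 3*√280686/163)*(272 - 280) = (-294 + 3*√280686/163)*(-8) = 2352 - 24*√280686/163)
√(53865 + S(-645, 539)) = √(53865 + (2352 - 24*√280686/163)) = √(56217 - 24*√280686/163)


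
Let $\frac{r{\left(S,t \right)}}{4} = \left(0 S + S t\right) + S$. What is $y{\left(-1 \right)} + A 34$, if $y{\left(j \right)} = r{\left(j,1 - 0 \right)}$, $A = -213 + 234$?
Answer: $706$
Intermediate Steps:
$A = 21$
$r{\left(S,t \right)} = 4 S + 4 S t$ ($r{\left(S,t \right)} = 4 \left(\left(0 S + S t\right) + S\right) = 4 \left(\left(0 + S t\right) + S\right) = 4 \left(S t + S\right) = 4 \left(S + S t\right) = 4 S + 4 S t$)
$y{\left(j \right)} = 8 j$ ($y{\left(j \right)} = 4 j \left(1 + \left(1 - 0\right)\right) = 4 j \left(1 + \left(1 + 0\right)\right) = 4 j \left(1 + 1\right) = 4 j 2 = 8 j$)
$y{\left(-1 \right)} + A 34 = 8 \left(-1\right) + 21 \cdot 34 = -8 + 714 = 706$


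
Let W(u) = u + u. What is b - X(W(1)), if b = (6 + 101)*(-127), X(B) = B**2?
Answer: -13593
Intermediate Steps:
W(u) = 2*u
b = -13589 (b = 107*(-127) = -13589)
b - X(W(1)) = -13589 - (2*1)**2 = -13589 - 1*2**2 = -13589 - 1*4 = -13589 - 4 = -13593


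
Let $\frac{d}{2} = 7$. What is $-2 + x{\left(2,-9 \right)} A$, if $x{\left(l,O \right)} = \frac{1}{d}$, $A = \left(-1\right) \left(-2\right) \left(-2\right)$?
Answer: $- \frac{16}{7} \approx -2.2857$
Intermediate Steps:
$A = -4$ ($A = 2 \left(-2\right) = -4$)
$d = 14$ ($d = 2 \cdot 7 = 14$)
$x{\left(l,O \right)} = \frac{1}{14}$
$-2 + x{\left(2,-9 \right)} A = -2 + \frac{1}{14} \left(-4\right) = -2 - \frac{2}{7} = - \frac{16}{7}$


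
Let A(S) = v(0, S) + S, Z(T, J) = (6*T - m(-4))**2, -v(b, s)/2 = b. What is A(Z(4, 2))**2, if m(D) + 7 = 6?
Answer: 390625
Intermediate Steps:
m(D) = -1 (m(D) = -7 + 6 = -1)
v(b, s) = -2*b
Z(T, J) = (1 + 6*T)**2 (Z(T, J) = (6*T - 1*(-1))**2 = (6*T + 1)**2 = (1 + 6*T)**2)
A(S) = S (A(S) = -2*0 + S = 0 + S = S)
A(Z(4, 2))**2 = ((1 + 6*4)**2)**2 = ((1 + 24)**2)**2 = (25**2)**2 = 625**2 = 390625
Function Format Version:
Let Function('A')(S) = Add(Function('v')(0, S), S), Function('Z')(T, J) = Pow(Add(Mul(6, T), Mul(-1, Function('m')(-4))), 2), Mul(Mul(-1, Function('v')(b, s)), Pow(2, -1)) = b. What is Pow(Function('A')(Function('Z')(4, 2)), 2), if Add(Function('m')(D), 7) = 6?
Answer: 390625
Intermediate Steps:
Function('m')(D) = -1 (Function('m')(D) = Add(-7, 6) = -1)
Function('v')(b, s) = Mul(-2, b)
Function('Z')(T, J) = Pow(Add(1, Mul(6, T)), 2) (Function('Z')(T, J) = Pow(Add(Mul(6, T), Mul(-1, -1)), 2) = Pow(Add(Mul(6, T), 1), 2) = Pow(Add(1, Mul(6, T)), 2))
Function('A')(S) = S (Function('A')(S) = Add(Mul(-2, 0), S) = Add(0, S) = S)
Pow(Function('A')(Function('Z')(4, 2)), 2) = Pow(Pow(Add(1, Mul(6, 4)), 2), 2) = Pow(Pow(Add(1, 24), 2), 2) = Pow(Pow(25, 2), 2) = Pow(625, 2) = 390625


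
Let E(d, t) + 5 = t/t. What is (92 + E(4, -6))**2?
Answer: 7744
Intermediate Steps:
E(d, t) = -4 (E(d, t) = -5 + t/t = -5 + 1 = -4)
(92 + E(4, -6))**2 = (92 - 4)**2 = 88**2 = 7744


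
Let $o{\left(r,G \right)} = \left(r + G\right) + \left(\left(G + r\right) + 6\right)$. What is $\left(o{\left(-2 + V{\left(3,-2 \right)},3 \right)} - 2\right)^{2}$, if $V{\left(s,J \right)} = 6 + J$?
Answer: $196$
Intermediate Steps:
$o{\left(r,G \right)} = 6 + 2 G + 2 r$ ($o{\left(r,G \right)} = \left(G + r\right) + \left(6 + G + r\right) = 6 + 2 G + 2 r$)
$\left(o{\left(-2 + V{\left(3,-2 \right)},3 \right)} - 2\right)^{2} = \left(\left(6 + 2 \cdot 3 + 2 \left(-2 + \left(6 - 2\right)\right)\right) - 2\right)^{2} = \left(\left(6 + 6 + 2 \left(-2 + 4\right)\right) - 2\right)^{2} = \left(\left(6 + 6 + 2 \cdot 2\right) - 2\right)^{2} = \left(\left(6 + 6 + 4\right) - 2\right)^{2} = \left(16 - 2\right)^{2} = 14^{2} = 196$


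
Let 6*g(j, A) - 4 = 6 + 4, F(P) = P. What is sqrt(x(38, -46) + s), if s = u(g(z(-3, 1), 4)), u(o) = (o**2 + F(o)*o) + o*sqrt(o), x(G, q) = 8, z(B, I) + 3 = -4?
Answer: sqrt(170 + 7*sqrt(21))/3 ≈ 4.7385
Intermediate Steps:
z(B, I) = -7 (z(B, I) = -3 - 4 = -7)
g(j, A) = 7/3 (g(j, A) = 2/3 + (6 + 4)/6 = 2/3 + (1/6)*10 = 2/3 + 5/3 = 7/3)
u(o) = o**(3/2) + 2*o**2 (u(o) = (o**2 + o*o) + o*sqrt(o) = (o**2 + o**2) + o**(3/2) = 2*o**2 + o**(3/2) = o**(3/2) + 2*o**2)
s = 98/9 + 7*sqrt(21)/9 (s = (7/3)**(3/2) + 2*(7/3)**2 = 7*sqrt(21)/9 + 2*(49/9) = 7*sqrt(21)/9 + 98/9 = 98/9 + 7*sqrt(21)/9 ≈ 14.453)
sqrt(x(38, -46) + s) = sqrt(8 + (98/9 + 7*sqrt(21)/9)) = sqrt(170/9 + 7*sqrt(21)/9)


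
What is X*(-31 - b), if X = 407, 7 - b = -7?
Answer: -18315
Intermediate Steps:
b = 14 (b = 7 - 1*(-7) = 7 + 7 = 14)
X*(-31 - b) = 407*(-31 - 1*14) = 407*(-31 - 14) = 407*(-45) = -18315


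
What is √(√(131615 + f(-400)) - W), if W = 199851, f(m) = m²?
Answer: √(-199851 + √291615) ≈ 446.44*I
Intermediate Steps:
√(√(131615 + f(-400)) - W) = √(√(131615 + (-400)²) - 1*199851) = √(√(131615 + 160000) - 199851) = √(√291615 - 199851) = √(-199851 + √291615)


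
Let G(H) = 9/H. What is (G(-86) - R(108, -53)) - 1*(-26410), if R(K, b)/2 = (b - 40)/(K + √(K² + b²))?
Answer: 6378216491/241574 + 186*√14473/2809 ≈ 26411.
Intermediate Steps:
R(K, b) = 2*(-40 + b)/(K + √(K² + b²)) (R(K, b) = 2*((b - 40)/(K + √(K² + b²))) = 2*((-40 + b)/(K + √(K² + b²))) = 2*(-40 + b)/(K + √(K² + b²)))
(G(-86) - R(108, -53)) - 1*(-26410) = (9/(-86) - 2*(-40 - 53)/(108 + √(108² + (-53)²))) - 1*(-26410) = (9*(-1/86) - 2*(-93)/(108 + √(11664 + 2809))) + 26410 = (-9/86 - 2*(-93)/(108 + √14473)) + 26410 = (-9/86 - (-186)/(108 + √14473)) + 26410 = (-9/86 + 186/(108 + √14473)) + 26410 = 2271251/86 + 186/(108 + √14473)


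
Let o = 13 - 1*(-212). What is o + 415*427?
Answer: 177430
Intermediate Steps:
o = 225 (o = 13 + 212 = 225)
o + 415*427 = 225 + 415*427 = 225 + 177205 = 177430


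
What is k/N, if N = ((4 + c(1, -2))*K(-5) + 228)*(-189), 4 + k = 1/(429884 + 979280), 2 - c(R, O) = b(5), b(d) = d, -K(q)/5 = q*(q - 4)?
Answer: 208765/29592444 ≈ 0.0070547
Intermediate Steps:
K(q) = -5*q*(-4 + q) (K(q) = -5*q*(q - 4) = -5*q*(-4 + q))
c(R, O) = -3 (c(R, O) = 2 - 1*5 = 2 - 5 = -3)
k = -5636655/1409164 (k = -4 + 1/(429884 + 979280) = -4 + 1/1409164 = -5636655/1409164 ≈ -4.0000)
N = -567 (N = ((4 - 3)*(5*(-5)*(4 - 1*(-5))) + 228)*(-189) = (1*(5*(-5)*(4 + 5)) + 228)*(-189) = (1*(5*(-5)*9) + 228)*(-189) = (1*(-225) + 228)*(-189) = (-225 + 228)*(-189) = 3*(-189) = -567)
k/N = -5636655/1409164/(-567) = -5636655/1409164*(-1/567) = 208765/29592444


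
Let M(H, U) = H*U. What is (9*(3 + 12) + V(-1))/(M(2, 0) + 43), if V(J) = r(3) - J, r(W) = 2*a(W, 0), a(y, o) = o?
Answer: 136/43 ≈ 3.1628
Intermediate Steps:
r(W) = 0 (r(W) = 2*0 = 0)
V(J) = -J (V(J) = 0 - J = -J)
(9*(3 + 12) + V(-1))/(M(2, 0) + 43) = (9*(3 + 12) - 1*(-1))/(2*0 + 43) = (9*15 + 1)/(0 + 43) = (135 + 1)/43 = 136*(1/43) = 136/43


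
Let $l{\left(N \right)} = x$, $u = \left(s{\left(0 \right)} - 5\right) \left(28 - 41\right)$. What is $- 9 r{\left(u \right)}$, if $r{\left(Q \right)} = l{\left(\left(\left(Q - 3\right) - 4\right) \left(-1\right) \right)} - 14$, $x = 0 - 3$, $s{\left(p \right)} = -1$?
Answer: $153$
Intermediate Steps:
$u = 78$ ($u = \left(-1 - 5\right) \left(28 - 41\right) = \left(-6\right) \left(-13\right) = 78$)
$x = -3$ ($x = 0 - 3 = -3$)
$l{\left(N \right)} = -3$
$r{\left(Q \right)} = -17$ ($r{\left(Q \right)} = -3 - 14 = -17$)
$- 9 r{\left(u \right)} = \left(-9\right) \left(-17\right) = 153$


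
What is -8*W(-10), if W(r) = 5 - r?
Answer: -120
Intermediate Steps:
-8*W(-10) = -8*(5 - 1*(-10)) = -8*(5 + 10) = -8*15 = -120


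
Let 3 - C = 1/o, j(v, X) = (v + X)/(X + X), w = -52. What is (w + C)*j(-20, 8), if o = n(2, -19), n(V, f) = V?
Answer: 297/8 ≈ 37.125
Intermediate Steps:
j(v, X) = (X + v)/(2*X) (j(v, X) = (X + v)/((2*X)) = (X + v)*(1/(2*X)) = (X + v)/(2*X))
o = 2
C = 5/2 (C = 3 - 1/2 = 5/2 ≈ 2.5000)
(w + C)*j(-20, 8) = (-52 + 5/2)*((1/2)*(8 - 20)/8) = -99*(-12)/(4*8) = -99/2*(-3/4) = 297/8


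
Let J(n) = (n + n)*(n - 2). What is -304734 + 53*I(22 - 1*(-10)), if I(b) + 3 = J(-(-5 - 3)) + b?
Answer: -298109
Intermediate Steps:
J(n) = 2*n*(-2 + n) (J(n) = (2*n)*(-2 + n) = 2*n*(-2 + n))
I(b) = 93 + b (I(b) = -3 + (2*(-(-5 - 3))*(-2 - (-5 - 3)) + b) = -3 + (2*(-1*(-8))*(-2 - 1*(-8)) + b) = -3 + (2*8*(-2 + 8) + b) = -3 + (2*8*6 + b) = -3 + (96 + b) = 93 + b)
-304734 + 53*I(22 - 1*(-10)) = -304734 + 53*(93 + (22 - 1*(-10))) = -304734 + 53*(93 + (22 + 10)) = -304734 + 53*(93 + 32) = -304734 + 53*125 = -304734 + 6625 = -298109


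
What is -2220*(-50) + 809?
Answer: 111809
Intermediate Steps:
-2220*(-50) + 809 = -1110*(-100) + 809 = 111000 + 809 = 111809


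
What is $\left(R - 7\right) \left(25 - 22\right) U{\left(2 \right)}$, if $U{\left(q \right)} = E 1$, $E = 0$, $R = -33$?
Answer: $0$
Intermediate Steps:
$U{\left(q \right)} = 0$ ($U{\left(q \right)} = 0 \cdot 1 = 0$)
$\left(R - 7\right) \left(25 - 22\right) U{\left(2 \right)} = \left(-33 - 7\right) \left(25 - 22\right) 0 = \left(-40\right) 3 \cdot 0 = \left(-120\right) 0 = 0$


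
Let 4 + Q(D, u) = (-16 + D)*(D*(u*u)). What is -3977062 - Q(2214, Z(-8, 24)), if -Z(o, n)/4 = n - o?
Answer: -79734615906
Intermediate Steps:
Z(o, n) = -4*n + 4*o (Z(o, n) = -4*(n - o) = -4*n + 4*o)
Q(D, u) = -4 + D*u²*(-16 + D) (Q(D, u) = -4 + (-16 + D)*(D*(u*u)) = -4 + (-16 + D)*(D*u²) = -4 + D*u²*(-16 + D))
-3977062 - Q(2214, Z(-8, 24)) = -3977062 - (-4 + 2214²*(-4*24 + 4*(-8))² - 16*2214*(-4*24 + 4*(-8))²) = -3977062 - (-4 + 4901796*(-96 - 32)² - 16*2214*(-96 - 32)²) = -3977062 - (-4 + 4901796*(-128)² - 16*2214*(-128)²) = -3977062 - (-4 + 4901796*16384 - 16*2214*16384) = -3977062 - (-4 + 80311025664 - 580386816) = -3977062 - 1*79730638844 = -3977062 - 79730638844 = -79734615906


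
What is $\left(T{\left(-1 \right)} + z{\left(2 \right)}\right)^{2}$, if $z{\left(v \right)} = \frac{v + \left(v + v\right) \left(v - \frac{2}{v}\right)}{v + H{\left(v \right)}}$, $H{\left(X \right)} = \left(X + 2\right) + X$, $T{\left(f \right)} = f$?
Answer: $\frac{1}{16} \approx 0.0625$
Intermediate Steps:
$H{\left(X \right)} = 2 + 2 X$ ($H{\left(X \right)} = \left(2 + X\right) + X = 2 + 2 X$)
$z{\left(v \right)} = \frac{v + 2 v \left(v - \frac{2}{v}\right)}{2 + 3 v}$ ($z{\left(v \right)} = \frac{v + \left(v + v\right) \left(v - \frac{2}{v}\right)}{v + \left(2 + 2 v\right)} = \frac{v + 2 v \left(v - \frac{2}{v}\right)}{2 + 3 v}$)
$\left(T{\left(-1 \right)} + z{\left(2 \right)}\right)^{2} = \left(-1 + \frac{-4 + 2 + 2 \cdot 2^{2}}{2 + 3 \cdot 2}\right)^{2} = \left(-1 + \frac{-4 + 2 + 2 \cdot 4}{2 + 6}\right)^{2} = \left(-1 + \frac{-4 + 2 + 8}{8}\right)^{2} = \left(-1 + \frac{1}{8} \cdot 6\right)^{2} = \left(-1 + \frac{3}{4}\right)^{2} = \left(- \frac{1}{4}\right)^{2} = \frac{1}{16}$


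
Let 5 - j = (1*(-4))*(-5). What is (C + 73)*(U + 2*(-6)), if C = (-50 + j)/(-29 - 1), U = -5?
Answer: -7667/6 ≈ -1277.8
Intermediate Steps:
j = -15 (j = 5 - 1*(-4)*(-5) = 5 - (-4)*(-5) = 5 - 1*20 = 5 - 20 = -15)
C = 13/6 (C = (-50 - 15)/(-29 - 1) = -65/(-30) = -65*(-1/30) = 13/6 ≈ 2.1667)
(C + 73)*(U + 2*(-6)) = (13/6 + 73)*(-5 + 2*(-6)) = 451*(-5 - 12)/6 = (451/6)*(-17) = -7667/6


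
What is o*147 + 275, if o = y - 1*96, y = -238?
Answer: -48823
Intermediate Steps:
o = -334 (o = -238 - 1*96 = -238 - 96 = -334)
o*147 + 275 = -334*147 + 275 = -49098 + 275 = -48823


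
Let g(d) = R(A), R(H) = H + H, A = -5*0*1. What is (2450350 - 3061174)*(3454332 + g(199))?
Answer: -2109988889568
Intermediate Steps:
A = 0 (A = 0*1 = 0)
R(H) = 2*H
g(d) = 0 (g(d) = 2*0 = 0)
(2450350 - 3061174)*(3454332 + g(199)) = (2450350 - 3061174)*(3454332 + 0) = -610824*3454332 = -2109988889568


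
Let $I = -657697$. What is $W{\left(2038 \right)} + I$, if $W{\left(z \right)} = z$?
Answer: $-655659$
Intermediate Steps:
$W{\left(2038 \right)} + I = 2038 - 657697 = -655659$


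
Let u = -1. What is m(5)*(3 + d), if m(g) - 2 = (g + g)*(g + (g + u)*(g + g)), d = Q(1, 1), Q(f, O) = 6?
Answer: 4068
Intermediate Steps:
d = 6
m(g) = 2 + 2*g*(g + 2*g*(-1 + g)) (m(g) = 2 + (g + g)*(g + (g - 1)*(g + g)) = 2 + (2*g)*(g + (-1 + g)*(2*g)) = 2 + (2*g)*(g + 2*g*(-1 + g)) = 2 + 2*g*(g + 2*g*(-1 + g)))
m(5)*(3 + d) = (2 - 2*5**2 + 4*5**3)*(3 + 6) = (2 - 2*25 + 4*125)*9 = (2 - 50 + 500)*9 = 452*9 = 4068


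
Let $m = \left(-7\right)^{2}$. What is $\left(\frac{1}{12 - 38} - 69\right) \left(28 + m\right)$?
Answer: $- \frac{138215}{26} \approx -5316.0$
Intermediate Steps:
$m = 49$
$\left(\frac{1}{12 - 38} - 69\right) \left(28 + m\right) = \left(\frac{1}{12 - 38} - 69\right) \left(28 + 49\right) = \left(\frac{1}{-26} - 69\right) 77 = \left(- \frac{1}{26} - 69\right) 77 = \left(- \frac{1795}{26}\right) 77 = - \frac{138215}{26}$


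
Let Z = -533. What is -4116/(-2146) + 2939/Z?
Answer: -2056633/571909 ≈ -3.5961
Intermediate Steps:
-4116/(-2146) + 2939/Z = -4116/(-2146) + 2939/(-533) = -4116*(-1/2146) + 2939*(-1/533) = 2058/1073 - 2939/533 = -2056633/571909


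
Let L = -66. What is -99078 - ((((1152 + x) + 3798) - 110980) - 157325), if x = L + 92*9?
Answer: 163515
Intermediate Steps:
x = 762 (x = -66 + 92*9 = -66 + 828 = 762)
-99078 - ((((1152 + x) + 3798) - 110980) - 157325) = -99078 - ((((1152 + 762) + 3798) - 110980) - 157325) = -99078 - (((1914 + 3798) - 110980) - 157325) = -99078 - ((5712 - 110980) - 157325) = -99078 - (-105268 - 157325) = -99078 - 1*(-262593) = -99078 + 262593 = 163515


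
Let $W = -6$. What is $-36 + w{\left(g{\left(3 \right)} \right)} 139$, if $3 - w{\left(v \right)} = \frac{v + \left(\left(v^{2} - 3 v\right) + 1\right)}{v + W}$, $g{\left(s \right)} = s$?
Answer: $\frac{1699}{3} \approx 566.33$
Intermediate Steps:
$w{\left(v \right)} = 3 - \frac{1 + v^{2} - 2 v}{-6 + v}$ ($w{\left(v \right)} = 3 - \frac{v + \left(\left(v^{2} - 3 v\right) + 1\right)}{v - 6} = 3 - \frac{v + \left(1 + v^{2} - 3 v\right)}{-6 + v} = 3 - \frac{1 + v^{2} - 2 v}{-6 + v}$)
$-36 + w{\left(g{\left(3 \right)} \right)} 139 = -36 + \frac{-19 - 3^{2} + 5 \cdot 3}{-6 + 3} \cdot 139 = -36 + \frac{-19 - 9 + 15}{-3} \cdot 139 = -36 + - \frac{-19 - 9 + 15}{3} \cdot 139 = -36 + \left(- \frac{1}{3}\right) \left(-13\right) 139 = -36 + \frac{13}{3} \cdot 139 = -36 + \frac{1807}{3} = \frac{1699}{3}$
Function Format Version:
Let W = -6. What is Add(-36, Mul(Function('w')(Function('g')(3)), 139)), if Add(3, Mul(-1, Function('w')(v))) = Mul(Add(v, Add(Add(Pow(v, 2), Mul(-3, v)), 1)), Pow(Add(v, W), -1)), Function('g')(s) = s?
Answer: Rational(1699, 3) ≈ 566.33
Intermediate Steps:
Function('w')(v) = Add(3, Mul(-1, Pow(Add(-6, v), -1), Add(1, Pow(v, 2), Mul(-2, v)))) (Function('w')(v) = Add(3, Mul(-1, Mul(Add(v, Add(Add(Pow(v, 2), Mul(-3, v)), 1)), Pow(Add(v, -6), -1)))) = Add(3, Mul(-1, Mul(Add(v, Add(1, Pow(v, 2), Mul(-3, v))), Pow(Add(-6, v), -1)))) = Add(3, Mul(-1, Mul(Add(1, Pow(v, 2), Mul(-2, v)), Pow(Add(-6, v), -1)))) = Add(3, Mul(-1, Mul(Pow(Add(-6, v), -1), Add(1, Pow(v, 2), Mul(-2, v))))) = Add(3, Mul(-1, Pow(Add(-6, v), -1), Add(1, Pow(v, 2), Mul(-2, v)))))
Add(-36, Mul(Function('w')(Function('g')(3)), 139)) = Add(-36, Mul(Mul(Pow(Add(-6, 3), -1), Add(-19, Mul(-1, Pow(3, 2)), Mul(5, 3))), 139)) = Add(-36, Mul(Mul(Pow(-3, -1), Add(-19, Mul(-1, 9), 15)), 139)) = Add(-36, Mul(Mul(Rational(-1, 3), Add(-19, -9, 15)), 139)) = Add(-36, Mul(Mul(Rational(-1, 3), -13), 139)) = Add(-36, Mul(Rational(13, 3), 139)) = Add(-36, Rational(1807, 3)) = Rational(1699, 3)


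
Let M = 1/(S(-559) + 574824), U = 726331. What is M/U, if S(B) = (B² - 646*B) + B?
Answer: 1/906359401660 ≈ 1.1033e-12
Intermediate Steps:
S(B) = B² - 645*B
M = 1/1247860 (M = 1/(-559*(-645 - 559) + 574824) = 1/(-559*(-1204) + 574824) = 1/(673036 + 574824) = 1/1247860 ≈ 8.0137e-7)
M/U = (1/1247860)/726331 = (1/1247860)*(1/726331) = 1/906359401660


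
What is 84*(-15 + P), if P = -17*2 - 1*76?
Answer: -10500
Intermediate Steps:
P = -110 (P = -34 - 76 = -110)
84*(-15 + P) = 84*(-15 - 110) = 84*(-125) = -10500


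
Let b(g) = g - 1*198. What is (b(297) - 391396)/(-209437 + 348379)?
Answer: -391297/138942 ≈ -2.8163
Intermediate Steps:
b(g) = -198 + g (b(g) = g - 198 = -198 + g)
(b(297) - 391396)/(-209437 + 348379) = ((-198 + 297) - 391396)/(-209437 + 348379) = (99 - 391396)/138942 = -391297*1/138942 = -391297/138942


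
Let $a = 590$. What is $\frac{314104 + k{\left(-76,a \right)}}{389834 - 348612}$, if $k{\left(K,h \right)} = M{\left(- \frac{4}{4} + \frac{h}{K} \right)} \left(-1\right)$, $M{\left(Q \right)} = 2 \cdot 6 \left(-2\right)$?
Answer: $\frac{157064}{20611} \approx 7.6204$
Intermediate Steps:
$M{\left(Q \right)} = -24$ ($M{\left(Q \right)} = 12 \left(-2\right) = -24$)
$k{\left(K,h \right)} = 24$ ($k{\left(K,h \right)} = \left(-24\right) \left(-1\right) = 24$)
$\frac{314104 + k{\left(-76,a \right)}}{389834 - 348612} = \frac{314104 + 24}{389834 - 348612} = \frac{314128}{41222} = 314128 \cdot \frac{1}{41222} = \frac{157064}{20611}$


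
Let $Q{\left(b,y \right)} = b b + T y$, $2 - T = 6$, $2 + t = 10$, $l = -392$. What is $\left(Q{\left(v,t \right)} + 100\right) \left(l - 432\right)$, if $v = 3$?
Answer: $-63448$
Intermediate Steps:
$t = 8$ ($t = -2 + 10 = 8$)
$T = -4$ ($T = 2 - 6 = -4$)
$Q{\left(b,y \right)} = b^{2} - 4 y$ ($Q{\left(b,y \right)} = b b - 4 y = b^{2} - 4 y$)
$\left(Q{\left(v,t \right)} + 100\right) \left(l - 432\right) = \left(\left(3^{2} - 32\right) + 100\right) \left(-392 - 432\right) = \left(\left(9 - 32\right) + 100\right) \left(-824\right) = \left(-23 + 100\right) \left(-824\right) = 77 \left(-824\right) = -63448$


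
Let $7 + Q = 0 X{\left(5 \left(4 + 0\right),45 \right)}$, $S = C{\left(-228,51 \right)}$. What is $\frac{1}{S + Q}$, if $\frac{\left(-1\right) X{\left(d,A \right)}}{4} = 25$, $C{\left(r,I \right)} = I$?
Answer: $\frac{1}{44} \approx 0.022727$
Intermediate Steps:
$X{\left(d,A \right)} = -100$ ($X{\left(d,A \right)} = \left(-4\right) 25 = -100$)
$S = 51$
$Q = -7$ ($Q = -7 + 0 \left(-100\right) = -7 + 0 = -7$)
$\frac{1}{S + Q} = \frac{1}{51 - 7} = \frac{1}{44}$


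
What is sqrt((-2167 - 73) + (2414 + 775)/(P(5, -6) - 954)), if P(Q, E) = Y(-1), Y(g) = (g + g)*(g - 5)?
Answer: I*sqrt(221188822)/314 ≈ 47.364*I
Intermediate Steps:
Y(g) = 2*g*(-5 + g) (Y(g) = (2*g)*(-5 + g) = 2*g*(-5 + g))
P(Q, E) = 12 (P(Q, E) = 2*(-1)*(-5 - 1) = 2*(-1)*(-6) = 12)
sqrt((-2167 - 73) + (2414 + 775)/(P(5, -6) - 954)) = sqrt((-2167 - 73) + (2414 + 775)/(12 - 954)) = sqrt(-2240 + 3189/(-942)) = sqrt(-2240 + 3189*(-1/942)) = sqrt(-2240 - 1063/314) = sqrt(-704423/314) = I*sqrt(221188822)/314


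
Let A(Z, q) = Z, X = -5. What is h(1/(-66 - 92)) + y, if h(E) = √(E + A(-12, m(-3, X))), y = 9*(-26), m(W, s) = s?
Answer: -234 + I*√299726/158 ≈ -234.0 + 3.465*I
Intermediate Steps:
y = -234
h(E) = √(-12 + E) (h(E) = √(E - 12) = √(-12 + E))
h(1/(-66 - 92)) + y = √(-12 + 1/(-66 - 92)) - 234 = √(-12 + 1/(-158)) - 234 = √(-12 - 1/158) - 234 = √(-1897/158) - 234 = I*√299726/158 - 234 = -234 + I*√299726/158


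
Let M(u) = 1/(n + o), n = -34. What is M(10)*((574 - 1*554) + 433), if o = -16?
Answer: -453/50 ≈ -9.0600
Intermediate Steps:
M(u) = -1/50 (M(u) = 1/(-34 - 16) = 1/(-50) = -1/50)
M(10)*((574 - 1*554) + 433) = -((574 - 1*554) + 433)/50 = -((574 - 554) + 433)/50 = -(20 + 433)/50 = -1/50*453 = -453/50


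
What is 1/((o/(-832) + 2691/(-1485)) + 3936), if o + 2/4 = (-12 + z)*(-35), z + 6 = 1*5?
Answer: 274560/1080020639 ≈ 0.00025422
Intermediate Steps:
z = -1 (z = -6 + 1*5 = -6 + 5 = -1)
o = 909/2 (o = -1/2 + (-12 - 1)*(-35) = -1/2 - 13*(-35) = -1/2 + 455 = 909/2 ≈ 454.50)
1/((o/(-832) + 2691/(-1485)) + 3936) = 1/(((909/2)/(-832) + 2691/(-1485)) + 3936) = 1/(((909/2)*(-1/832) + 2691*(-1/1485)) + 3936) = 1/((-909/1664 - 299/165) + 3936) = 1/(-647521/274560 + 3936) = 1/(1080020639/274560) = 274560/1080020639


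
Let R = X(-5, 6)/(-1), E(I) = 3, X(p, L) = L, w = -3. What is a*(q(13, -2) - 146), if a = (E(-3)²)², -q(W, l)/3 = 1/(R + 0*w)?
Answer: -23571/2 ≈ -11786.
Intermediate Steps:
R = -6 (R = 6/(-1) = 6*(-1) = -6)
q(W, l) = ½ (q(W, l) = -3/(-6 + 0*(-3)) = -3/(-6 + 0) = -3/(-6) = -3*(-⅙) = ½)
a = 81 (a = (3²)² = 9² = 81)
a*(q(13, -2) - 146) = 81*(½ - 146) = 81*(-291/2) = -23571/2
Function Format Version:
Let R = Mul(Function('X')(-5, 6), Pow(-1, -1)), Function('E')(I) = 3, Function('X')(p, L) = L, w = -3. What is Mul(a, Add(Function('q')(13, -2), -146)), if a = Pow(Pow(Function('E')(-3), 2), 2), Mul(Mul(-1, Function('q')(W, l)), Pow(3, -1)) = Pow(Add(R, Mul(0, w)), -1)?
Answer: Rational(-23571, 2) ≈ -11786.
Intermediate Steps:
R = -6 (R = Mul(6, Pow(-1, -1)) = Mul(6, -1) = -6)
Function('q')(W, l) = Rational(1, 2) (Function('q')(W, l) = Mul(-3, Pow(Add(-6, Mul(0, -3)), -1)) = Mul(-3, Pow(Add(-6, 0), -1)) = Mul(-3, Pow(-6, -1)) = Mul(-3, Rational(-1, 6)) = Rational(1, 2))
a = 81 (a = Pow(Pow(3, 2), 2) = Pow(9, 2) = 81)
Mul(a, Add(Function('q')(13, -2), -146)) = Mul(81, Add(Rational(1, 2), -146)) = Mul(81, Rational(-291, 2)) = Rational(-23571, 2)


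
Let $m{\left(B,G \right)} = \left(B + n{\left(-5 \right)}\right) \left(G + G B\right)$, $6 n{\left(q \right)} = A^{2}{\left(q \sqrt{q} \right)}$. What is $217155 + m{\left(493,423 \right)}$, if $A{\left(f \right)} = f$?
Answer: $98882046$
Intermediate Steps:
$n{\left(q \right)} = \frac{q^{3}}{6}$ ($n{\left(q \right)} = \frac{\left(q \sqrt{q}\right)^{2}}{6} = \frac{\left(q^{\frac{3}{2}}\right)^{2}}{6} = \frac{q^{3}}{6}$)
$m{\left(B,G \right)} = \left(- \frac{125}{6} + B\right) \left(G + B G\right)$ ($m{\left(B,G \right)} = \left(B + \frac{\left(-5\right)^{3}}{6}\right) \left(G + G B\right) = \left(B + \frac{1}{6} \left(-125\right)\right) \left(G + B G\right) = \left(B - \frac{125}{6}\right) \left(G + B G\right) = \left(- \frac{125}{6} + B\right) \left(G + B G\right)$)
$217155 + m{\left(493,423 \right)} = 217155 + \frac{1}{6} \cdot 423 \left(-125 - 58667 + 6 \cdot 493^{2}\right) = 217155 + \frac{1}{6} \cdot 423 \left(-125 - 58667 + 6 \cdot 243049\right) = 217155 + \frac{1}{6} \cdot 423 \left(-125 - 58667 + 1458294\right) = 217155 + \frac{1}{6} \cdot 423 \cdot 1399502 = 217155 + 98664891 = 98882046$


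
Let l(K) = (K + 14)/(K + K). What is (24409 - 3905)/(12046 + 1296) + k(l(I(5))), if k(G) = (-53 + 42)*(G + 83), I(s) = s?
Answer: -62197949/66710 ≈ -932.36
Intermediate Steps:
l(K) = (14 + K)/(2*K) (l(K) = (14 + K)/((2*K)) = (14 + K)*(1/(2*K)) = (14 + K)/(2*K))
k(G) = -913 - 11*G (k(G) = -11*(83 + G) = -913 - 11*G)
(24409 - 3905)/(12046 + 1296) + k(l(I(5))) = (24409 - 3905)/(12046 + 1296) + (-913 - 11*(14 + 5)/(2*5)) = 20504/13342 + (-913 - 11*19/(2*5)) = 20504*(1/13342) + (-913 - 11*19/10) = 10252/6671 + (-913 - 209/10) = 10252/6671 - 9339/10 = -62197949/66710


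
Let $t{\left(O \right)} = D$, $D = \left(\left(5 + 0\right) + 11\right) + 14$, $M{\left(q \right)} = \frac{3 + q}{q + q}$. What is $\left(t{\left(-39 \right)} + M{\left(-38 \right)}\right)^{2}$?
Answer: $\frac{5359225}{5776} \approx 927.84$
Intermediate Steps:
$M{\left(q \right)} = \frac{3 + q}{2 q}$
$D = 30$ ($D = \left(5 + 11\right) + 14 = 16 + 14 = 30$)
$t{\left(O \right)} = 30$
$\left(t{\left(-39 \right)} + M{\left(-38 \right)}\right)^{2} = \left(30 + \frac{3 - 38}{2 \left(-38\right)}\right)^{2} = \left(30 + \frac{1}{2} \left(- \frac{1}{38}\right) \left(-35\right)\right)^{2} = \left(30 + \frac{35}{76}\right)^{2} = \left(\frac{2315}{76}\right)^{2} = \frac{5359225}{5776}$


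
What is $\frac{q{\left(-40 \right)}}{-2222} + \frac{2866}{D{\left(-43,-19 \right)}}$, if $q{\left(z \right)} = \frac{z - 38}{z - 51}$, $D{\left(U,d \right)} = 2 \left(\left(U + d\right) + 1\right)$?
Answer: $- \frac{11144624}{474397} \approx -23.492$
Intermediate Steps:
$D{\left(U,d \right)} = 2 + 2 U + 2 d$ ($D{\left(U,d \right)} = 2 \left(1 + U + d\right) = 2 + 2 U + 2 d$)
$q{\left(z \right)} = \frac{-38 + z}{-51 + z}$
$\frac{q{\left(-40 \right)}}{-2222} + \frac{2866}{D{\left(-43,-19 \right)}} = \frac{\frac{1}{-51 - 40} \left(-38 - 40\right)}{-2222} + \frac{2866}{2 + 2 \left(-43\right) + 2 \left(-19\right)} = \frac{1}{-91} \left(-78\right) \left(- \frac{1}{2222}\right) + \frac{2866}{2 - 86 - 38} = \left(- \frac{1}{91}\right) \left(-78\right) \left(- \frac{1}{2222}\right) + \frac{2866}{-122} = \frac{6}{7} \left(- \frac{1}{2222}\right) + 2866 \left(- \frac{1}{122}\right) = - \frac{3}{7777} - \frac{1433}{61} = - \frac{11144624}{474397}$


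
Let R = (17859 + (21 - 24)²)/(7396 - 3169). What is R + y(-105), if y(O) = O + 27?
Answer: -103946/1409 ≈ -73.773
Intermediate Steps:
y(O) = 27 + O
R = 5956/1409 (R = (17859 + (-3)²)/4227 = (17859 + 9)*(1/4227) = 17868*(1/4227) = 5956/1409 ≈ 4.2271)
R + y(-105) = 5956/1409 + (27 - 105) = 5956/1409 - 78 = -103946/1409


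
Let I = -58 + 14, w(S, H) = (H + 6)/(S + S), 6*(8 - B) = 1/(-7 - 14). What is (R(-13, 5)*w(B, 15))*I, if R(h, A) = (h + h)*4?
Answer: 6054048/1009 ≈ 6000.0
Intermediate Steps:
R(h, A) = 8*h (R(h, A) = (2*h)*4 = 8*h)
B = 1009/126 (B = 8 - 1/(6*(-7 - 14)) = 8 - 1/6/(-21) = 8 - 1/6*(-1/21) = 8 + 1/126 = 1009/126 ≈ 8.0079)
w(S, H) = (6 + H)/(2*S) (w(S, H) = (6 + H)/((2*S)) = (6 + H)*(1/(2*S)) = (6 + H)/(2*S))
I = -44
(R(-13, 5)*w(B, 15))*I = ((8*(-13))*((6 + 15)/(2*(1009/126))))*(-44) = -52*126*21/1009*(-44) = -104*1323/1009*(-44) = -137592/1009*(-44) = 6054048/1009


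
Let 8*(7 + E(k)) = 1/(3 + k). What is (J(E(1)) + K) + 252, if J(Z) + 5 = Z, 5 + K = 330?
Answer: 18081/32 ≈ 565.03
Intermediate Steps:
K = 325 (K = -5 + 330 = 325)
E(k) = -7 + 1/(8*(3 + k))
J(Z) = -5 + Z
(J(E(1)) + K) + 252 = ((-5 + (-167 - 56*1)/(8*(3 + 1))) + 325) + 252 = ((-5 + (⅛)*(-167 - 56)/4) + 325) + 252 = ((-5 + (⅛)*(¼)*(-223)) + 325) + 252 = ((-5 - 223/32) + 325) + 252 = (-383/32 + 325) + 252 = 10017/32 + 252 = 18081/32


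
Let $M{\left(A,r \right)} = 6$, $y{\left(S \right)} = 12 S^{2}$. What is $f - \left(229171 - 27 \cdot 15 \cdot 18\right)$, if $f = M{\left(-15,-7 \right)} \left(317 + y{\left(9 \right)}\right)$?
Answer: $-214147$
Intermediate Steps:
$f = 7734$ ($f = 6 \left(317 + 12 \cdot 9^{2}\right) = 6 \left(317 + 12 \cdot 81\right) = 6 \left(317 + 972\right) = 6 \cdot 1289 = 7734$)
$f - \left(229171 - 27 \cdot 15 \cdot 18\right) = 7734 - \left(229171 - 27 \cdot 15 \cdot 18\right) = 7734 + \left(405 \cdot 18 - 229171\right) = 7734 + \left(7290 - 229171\right) = 7734 - 221881 = -214147$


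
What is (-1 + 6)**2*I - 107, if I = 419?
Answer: 10368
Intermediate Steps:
(-1 + 6)**2*I - 107 = (-1 + 6)**2*419 - 107 = 5**2*419 - 107 = 25*419 - 107 = 10475 - 107 = 10368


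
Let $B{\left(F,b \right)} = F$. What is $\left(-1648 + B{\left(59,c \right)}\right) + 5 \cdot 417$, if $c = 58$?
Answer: $496$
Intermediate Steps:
$\left(-1648 + B{\left(59,c \right)}\right) + 5 \cdot 417 = \left(-1648 + 59\right) + 5 \cdot 417 = -1589 + 2085 = 496$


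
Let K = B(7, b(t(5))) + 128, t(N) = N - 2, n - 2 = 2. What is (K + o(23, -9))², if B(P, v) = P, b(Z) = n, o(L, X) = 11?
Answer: 21316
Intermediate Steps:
n = 4 (n = 2 + 2 = 4)
t(N) = -2 + N
b(Z) = 4
K = 135 (K = 7 + 128 = 135)
(K + o(23, -9))² = (135 + 11)² = 146² = 21316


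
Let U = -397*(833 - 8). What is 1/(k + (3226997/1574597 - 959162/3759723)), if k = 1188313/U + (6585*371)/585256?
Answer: 4912511940748836131400/11497430220909303091847 ≈ 0.42727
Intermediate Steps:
U = -327525 (U = -397*825 = -327525)
k = 14955389321/27383710200 (k = 1188313/(-327525) + (6585*371)/585256 = 1188313*(-1/327525) + 2443035*(1/585256) = -1188313/327525 + 349005/83608 = 14955389321/27383710200 ≈ 0.54614)
1/(k + (3226997/1574597 - 959162/3759723)) = 1/(14955389321/27383710200 + (3226997/1574597 - 959162/3759723)) = 1/(14955389321/27383710200 + 10622321234117/5920048556631) = 1/(11497430220909303091847/4912511940748836131400) = 4912511940748836131400/11497430220909303091847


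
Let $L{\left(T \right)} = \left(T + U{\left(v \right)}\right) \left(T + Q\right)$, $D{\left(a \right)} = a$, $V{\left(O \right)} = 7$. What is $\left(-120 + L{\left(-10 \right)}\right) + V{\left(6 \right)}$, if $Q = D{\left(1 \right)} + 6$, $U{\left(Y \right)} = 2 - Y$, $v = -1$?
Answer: $-92$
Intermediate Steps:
$Q = 7$ ($Q = 1 + 6 = 7$)
$L{\left(T \right)} = \left(3 + T\right) \left(7 + T\right)$ ($L{\left(T \right)} = \left(T + \left(2 - -1\right)\right) \left(T + 7\right) = \left(T + \left(2 + 1\right)\right) \left(7 + T\right) = \left(T + 3\right) \left(7 + T\right) = \left(3 + T\right) \left(7 + T\right)$)
$\left(-120 + L{\left(-10 \right)}\right) + V{\left(6 \right)} = \left(-120 + \left(21 + \left(-10\right)^{2} + 10 \left(-10\right)\right)\right) + 7 = \left(-120 + \left(21 + 100 - 100\right)\right) + 7 = \left(-120 + 21\right) + 7 = -99 + 7 = -92$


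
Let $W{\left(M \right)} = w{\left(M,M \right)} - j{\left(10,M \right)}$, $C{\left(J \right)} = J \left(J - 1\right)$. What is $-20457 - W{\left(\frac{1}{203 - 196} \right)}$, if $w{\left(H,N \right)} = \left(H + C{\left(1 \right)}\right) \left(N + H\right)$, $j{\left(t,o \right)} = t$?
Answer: $- \frac{1001905}{49} \approx -20447.0$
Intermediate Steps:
$C{\left(J \right)} = J \left(-1 + J\right)$
$w{\left(H,N \right)} = H \left(H + N\right)$ ($w{\left(H,N \right)} = \left(H + 1 \left(-1 + 1\right)\right) \left(N + H\right) = \left(H + 1 \cdot 0\right) \left(H + N\right) = \left(H + 0\right) \left(H + N\right) = H \left(H + N\right)$)
$W{\left(M \right)} = -10 + 2 M^{2}$ ($W{\left(M \right)} = M \left(M + M\right) - 10 = M 2 M - 10 = 2 M^{2} - 10 = -10 + 2 M^{2}$)
$-20457 - W{\left(\frac{1}{203 - 196} \right)} = -20457 - \left(-10 + 2 \left(\frac{1}{203 - 196}\right)^{2}\right) = -20457 - \left(-10 + 2 \left(\frac{1}{7}\right)^{2}\right) = -20457 - \left(-10 + \frac{2}{49}\right) = -20457 - - \frac{488}{49} = -20457 + \frac{488}{49} = - \frac{1001905}{49}$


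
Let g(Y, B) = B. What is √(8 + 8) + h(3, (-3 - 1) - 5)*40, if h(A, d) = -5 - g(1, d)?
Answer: 164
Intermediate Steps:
h(A, d) = -5 - d
√(8 + 8) + h(3, (-3 - 1) - 5)*40 = √(8 + 8) + (-5 - ((-3 - 1) - 5))*40 = √16 + (-5 - (-4 - 5))*40 = 4 + (-5 - 1*(-9))*40 = 4 + (-5 + 9)*40 = 4 + 4*40 = 4 + 160 = 164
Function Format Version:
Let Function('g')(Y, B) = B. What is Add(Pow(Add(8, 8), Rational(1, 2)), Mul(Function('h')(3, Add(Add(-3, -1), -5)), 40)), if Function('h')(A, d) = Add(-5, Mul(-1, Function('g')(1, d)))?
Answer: 164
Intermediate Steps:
Function('h')(A, d) = Add(-5, Mul(-1, d))
Add(Pow(Add(8, 8), Rational(1, 2)), Mul(Function('h')(3, Add(Add(-3, -1), -5)), 40)) = Add(Pow(Add(8, 8), Rational(1, 2)), Mul(Add(-5, Mul(-1, Add(Add(-3, -1), -5))), 40)) = Add(Pow(16, Rational(1, 2)), Mul(Add(-5, Mul(-1, Add(-4, -5))), 40)) = Add(4, Mul(Add(-5, Mul(-1, -9)), 40)) = Add(4, Mul(Add(-5, 9), 40)) = Add(4, Mul(4, 40)) = Add(4, 160) = 164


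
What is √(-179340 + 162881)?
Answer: I*√16459 ≈ 128.29*I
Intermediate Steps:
√(-179340 + 162881) = √(-16459) = I*√16459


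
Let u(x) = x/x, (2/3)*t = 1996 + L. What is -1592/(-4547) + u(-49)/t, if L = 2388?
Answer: 10473539/29901072 ≈ 0.35027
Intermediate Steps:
t = 6576 (t = 3*(1996 + 2388)/2 = (3/2)*4384 = 6576)
u(x) = 1
-1592/(-4547) + u(-49)/t = -1592/(-4547) + 1/6576 = -1592*(-1/4547) + 1*(1/6576) = 1592/4547 + 1/6576 = 10473539/29901072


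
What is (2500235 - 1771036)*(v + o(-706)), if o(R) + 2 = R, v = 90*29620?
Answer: 1943382421308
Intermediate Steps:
v = 2665800
o(R) = -2 + R
(2500235 - 1771036)*(v + o(-706)) = (2500235 - 1771036)*(2665800 + (-2 - 706)) = 729199*(2665800 - 708) = 729199*2665092 = 1943382421308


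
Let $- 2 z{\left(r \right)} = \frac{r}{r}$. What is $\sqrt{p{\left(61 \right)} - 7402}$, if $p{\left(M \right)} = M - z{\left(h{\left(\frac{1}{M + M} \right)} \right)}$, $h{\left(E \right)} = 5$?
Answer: $\frac{i \sqrt{29362}}{2} \approx 85.677 i$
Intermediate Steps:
$z{\left(r \right)} = - \frac{1}{2}$ ($z{\left(r \right)} = - \frac{r \frac{1}{r}}{2} = \left(- \frac{1}{2}\right) 1 = - \frac{1}{2}$)
$p{\left(M \right)} = \frac{1}{2} + M$ ($p{\left(M \right)} = M - - \frac{1}{2} = M + \frac{1}{2} = \frac{1}{2} + M$)
$\sqrt{p{\left(61 \right)} - 7402} = \sqrt{\left(\frac{1}{2} + 61\right) - 7402} = \sqrt{\frac{123}{2} - 7402} = \sqrt{- \frac{14681}{2}} = \frac{i \sqrt{29362}}{2}$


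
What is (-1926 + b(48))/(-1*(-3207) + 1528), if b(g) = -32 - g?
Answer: -2006/4735 ≈ -0.42365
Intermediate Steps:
(-1926 + b(48))/(-1*(-3207) + 1528) = (-1926 + (-32 - 1*48))/(-1*(-3207) + 1528) = (-1926 + (-32 - 48))/(3207 + 1528) = (-1926 - 80)/4735 = -2006*1/4735 = -2006/4735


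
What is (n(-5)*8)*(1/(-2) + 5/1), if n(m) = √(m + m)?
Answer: 36*I*√10 ≈ 113.84*I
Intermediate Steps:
n(m) = √2*√m (n(m) = √(2*m) = √2*√m)
(n(-5)*8)*(1/(-2) + 5/1) = ((√2*√(-5))*8)*(1/(-2) + 5/1) = ((√2*(I*√5))*8)*(1*(-½) + 5*1) = ((I*√10)*8)*(-½ + 5) = (8*I*√10)*(9/2) = 36*I*√10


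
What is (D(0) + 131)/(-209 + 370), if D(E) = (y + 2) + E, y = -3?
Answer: 130/161 ≈ 0.80745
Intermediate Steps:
D(E) = -1 + E (D(E) = (-3 + 2) + E = -1 + E)
(D(0) + 131)/(-209 + 370) = ((-1 + 0) + 131)/(-209 + 370) = (-1 + 131)/161 = 130*(1/161) = 130/161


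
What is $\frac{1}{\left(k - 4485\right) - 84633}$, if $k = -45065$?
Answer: $- \frac{1}{134183} \approx -7.4525 \cdot 10^{-6}$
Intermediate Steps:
$\frac{1}{\left(k - 4485\right) - 84633} = \frac{1}{\left(-45065 - 4485\right) - 84633} = \frac{1}{-49550 - 84633} = \frac{1}{-134183} = - \frac{1}{134183}$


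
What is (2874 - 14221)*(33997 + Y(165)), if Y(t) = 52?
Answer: -386354003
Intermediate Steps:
(2874 - 14221)*(33997 + Y(165)) = (2874 - 14221)*(33997 + 52) = -11347*34049 = -386354003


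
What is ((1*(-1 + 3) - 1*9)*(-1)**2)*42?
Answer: -294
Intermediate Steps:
((1*(-1 + 3) - 1*9)*(-1)**2)*42 = ((1*2 - 9)*1)*42 = ((2 - 9)*1)*42 = -7*1*42 = -7*42 = -294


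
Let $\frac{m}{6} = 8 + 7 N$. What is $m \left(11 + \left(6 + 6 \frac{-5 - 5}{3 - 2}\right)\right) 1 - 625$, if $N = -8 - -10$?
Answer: $-6301$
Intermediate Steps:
$N = 2$ ($N = -8 + 10 = 2$)
$m = 132$ ($m = 6 \left(8 + 7 \cdot 2\right) = 6 \left(8 + 14\right) = 6 \cdot 22 = 132$)
$m \left(11 + \left(6 + 6 \frac{-5 - 5}{3 - 2}\right)\right) 1 - 625 = 132 \left(11 + \left(6 + 6 \frac{-5 - 5}{3 - 2}\right)\right) 1 - 625 = 132 \left(11 + \left(6 + 6 \left(- \frac{10}{1}\right)\right)\right) 1 - 625 = 132 \left(11 + \left(6 + 6 \left(\left(-10\right) 1\right)\right)\right) 1 - 625 = 132 \left(11 + \left(6 + 6 \left(-10\right)\right)\right) 1 - 625 = 132 \left(11 + \left(6 - 60\right)\right) 1 - 625 = 132 \left(11 - 54\right) 1 - 625 = 132 \left(\left(-43\right) 1\right) - 625 = 132 \left(-43\right) - 625 = -5676 - 625 = -6301$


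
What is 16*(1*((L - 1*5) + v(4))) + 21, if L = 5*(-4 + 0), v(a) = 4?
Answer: -315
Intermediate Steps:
L = -20 (L = 5*(-4) = -20)
16*(1*((L - 1*5) + v(4))) + 21 = 16*(1*((-20 - 1*5) + 4)) + 21 = 16*(1*((-20 - 5) + 4)) + 21 = 16*(1*(-25 + 4)) + 21 = 16*(1*(-21)) + 21 = 16*(-21) + 21 = -336 + 21 = -315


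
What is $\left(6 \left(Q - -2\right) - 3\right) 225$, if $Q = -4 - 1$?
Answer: $-4725$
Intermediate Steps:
$Q = -5$
$\left(6 \left(Q - -2\right) - 3\right) 225 = \left(6 \left(-5 - -2\right) - 3\right) 225 = \left(6 \left(-5 + 2\right) - 3\right) 225 = \left(6 \left(-3\right) - 3\right) 225 = \left(-18 - 3\right) 225 = \left(-21\right) 225 = -4725$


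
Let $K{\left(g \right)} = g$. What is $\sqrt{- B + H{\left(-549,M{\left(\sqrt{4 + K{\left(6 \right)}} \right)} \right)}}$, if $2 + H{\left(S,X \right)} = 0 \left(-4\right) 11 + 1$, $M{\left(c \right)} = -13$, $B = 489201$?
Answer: $i \sqrt{489202} \approx 699.43 i$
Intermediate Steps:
$H{\left(S,X \right)} = -1$ ($H{\left(S,X \right)} = -2 + \left(0 \left(-4\right) 11 + 1\right) = -2 + \left(0 \cdot 11 + 1\right) = -2 + \left(0 + 1\right) = -2 + 1 = -1$)
$\sqrt{- B + H{\left(-549,M{\left(\sqrt{4 + K{\left(6 \right)}} \right)} \right)}} = \sqrt{\left(-1\right) 489201 - 1} = \sqrt{-489201 - 1} = \sqrt{-489202} = i \sqrt{489202}$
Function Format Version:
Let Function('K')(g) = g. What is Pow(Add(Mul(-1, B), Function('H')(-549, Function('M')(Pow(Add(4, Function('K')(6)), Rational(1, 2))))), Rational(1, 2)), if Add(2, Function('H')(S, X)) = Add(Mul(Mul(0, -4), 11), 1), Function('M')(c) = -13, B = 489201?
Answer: Mul(I, Pow(489202, Rational(1, 2))) ≈ Mul(699.43, I)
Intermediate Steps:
Function('H')(S, X) = -1 (Function('H')(S, X) = Add(-2, Add(Mul(Mul(0, -4), 11), 1)) = Add(-2, Add(Mul(0, 11), 1)) = Add(-2, Add(0, 1)) = Add(-2, 1) = -1)
Pow(Add(Mul(-1, B), Function('H')(-549, Function('M')(Pow(Add(4, Function('K')(6)), Rational(1, 2))))), Rational(1, 2)) = Pow(Add(Mul(-1, 489201), -1), Rational(1, 2)) = Pow(Add(-489201, -1), Rational(1, 2)) = Pow(-489202, Rational(1, 2)) = Mul(I, Pow(489202, Rational(1, 2)))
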